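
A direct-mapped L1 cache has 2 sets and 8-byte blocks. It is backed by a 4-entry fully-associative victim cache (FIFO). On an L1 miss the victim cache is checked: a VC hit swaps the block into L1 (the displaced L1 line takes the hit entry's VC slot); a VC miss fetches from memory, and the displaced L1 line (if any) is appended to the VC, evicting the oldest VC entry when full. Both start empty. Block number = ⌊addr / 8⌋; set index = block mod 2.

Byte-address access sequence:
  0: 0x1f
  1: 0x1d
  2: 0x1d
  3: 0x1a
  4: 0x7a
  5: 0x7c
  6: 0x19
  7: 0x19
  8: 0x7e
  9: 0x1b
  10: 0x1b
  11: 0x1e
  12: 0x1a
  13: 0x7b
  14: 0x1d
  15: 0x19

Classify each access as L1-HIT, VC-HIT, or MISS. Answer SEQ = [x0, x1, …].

SEQ = [MISS, L1-HIT, L1-HIT, L1-HIT, MISS, L1-HIT, VC-HIT, L1-HIT, VC-HIT, VC-HIT, L1-HIT, L1-HIT, L1-HIT, VC-HIT, VC-HIT, L1-HIT]

#0 0x1f→b3/s1 MISS; vc=[]
#1 0x1d→b3/s1 L1-HIT; vc=[]
#2 0x1d→b3/s1 L1-HIT; vc=[]
#3 0x1a→b3/s1 L1-HIT; vc=[]
#4 0x7a→b15/s1 MISS; vc=[3]
#5 0x7c→b15/s1 L1-HIT; vc=[3]
#6 0x19→b3/s1 VC-HIT; vc=[15]
#7 0x19→b3/s1 L1-HIT; vc=[15]
#8 0x7e→b15/s1 VC-HIT; vc=[3]
#9 0x1b→b3/s1 VC-HIT; vc=[15]
#10 0x1b→b3/s1 L1-HIT; vc=[15]
#11 0x1e→b3/s1 L1-HIT; vc=[15]
#12 0x1a→b3/s1 L1-HIT; vc=[15]
#13 0x7b→b15/s1 VC-HIT; vc=[3]
#14 0x1d→b3/s1 VC-HIT; vc=[15]
#15 0x19→b3/s1 L1-HIT; vc=[15]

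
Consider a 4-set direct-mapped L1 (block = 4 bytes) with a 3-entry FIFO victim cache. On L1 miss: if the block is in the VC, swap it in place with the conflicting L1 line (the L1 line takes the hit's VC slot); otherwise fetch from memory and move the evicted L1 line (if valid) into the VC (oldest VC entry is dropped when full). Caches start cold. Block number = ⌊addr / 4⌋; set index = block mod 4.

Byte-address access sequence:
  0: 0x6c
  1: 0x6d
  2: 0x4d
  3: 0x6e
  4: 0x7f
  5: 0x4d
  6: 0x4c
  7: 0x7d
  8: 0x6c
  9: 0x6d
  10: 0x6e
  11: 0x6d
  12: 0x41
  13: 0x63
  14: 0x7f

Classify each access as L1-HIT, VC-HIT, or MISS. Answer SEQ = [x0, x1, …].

  [0] addr=0x6c blk=27 s=3: MISS | VC []
  [1] addr=0x6d blk=27 s=3: L1-HIT | VC []
  [2] addr=0x4d blk=19 s=3: MISS | VC [27]
  [3] addr=0x6e blk=27 s=3: VC-HIT | VC [19]
  [4] addr=0x7f blk=31 s=3: MISS | VC [19, 27]
  [5] addr=0x4d blk=19 s=3: VC-HIT | VC [31, 27]
  [6] addr=0x4c blk=19 s=3: L1-HIT | VC [31, 27]
  [7] addr=0x7d blk=31 s=3: VC-HIT | VC [19, 27]
  [8] addr=0x6c blk=27 s=3: VC-HIT | VC [19, 31]
  [9] addr=0x6d blk=27 s=3: L1-HIT | VC [19, 31]
  [10] addr=0x6e blk=27 s=3: L1-HIT | VC [19, 31]
  [11] addr=0x6d blk=27 s=3: L1-HIT | VC [19, 31]
  [12] addr=0x41 blk=16 s=0: MISS | VC [19, 31]
  [13] addr=0x63 blk=24 s=0: MISS | VC [19, 31, 16]
  [14] addr=0x7f blk=31 s=3: VC-HIT | VC [19, 27, 16]

SEQ = [MISS, L1-HIT, MISS, VC-HIT, MISS, VC-HIT, L1-HIT, VC-HIT, VC-HIT, L1-HIT, L1-HIT, L1-HIT, MISS, MISS, VC-HIT]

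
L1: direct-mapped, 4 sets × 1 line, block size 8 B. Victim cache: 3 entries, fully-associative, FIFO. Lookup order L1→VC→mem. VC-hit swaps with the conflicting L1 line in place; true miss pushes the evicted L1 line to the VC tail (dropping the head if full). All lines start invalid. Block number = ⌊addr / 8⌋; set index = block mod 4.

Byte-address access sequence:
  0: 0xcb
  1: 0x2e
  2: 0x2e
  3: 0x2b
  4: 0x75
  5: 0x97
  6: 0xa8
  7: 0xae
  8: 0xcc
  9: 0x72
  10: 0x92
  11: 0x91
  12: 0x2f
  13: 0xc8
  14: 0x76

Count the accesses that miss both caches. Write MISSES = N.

MISSES = 5

0: 0xcb (blk 25, set 1) → MISS  vc=[]
1: 0x2e (blk 5, set 1) → MISS  vc=[25]
2: 0x2e (blk 5, set 1) → L1-HIT  vc=[25]
3: 0x2b (blk 5, set 1) → L1-HIT  vc=[25]
4: 0x75 (blk 14, set 2) → MISS  vc=[25]
5: 0x97 (blk 18, set 2) → MISS  vc=[25, 14]
6: 0xa8 (blk 21, set 1) → MISS  vc=[25, 14, 5]
7: 0xae (blk 21, set 1) → L1-HIT  vc=[25, 14, 5]
8: 0xcc (blk 25, set 1) → VC-HIT  vc=[21, 14, 5]
9: 0x72 (blk 14, set 2) → VC-HIT  vc=[21, 18, 5]
10: 0x92 (blk 18, set 2) → VC-HIT  vc=[21, 14, 5]
11: 0x91 (blk 18, set 2) → L1-HIT  vc=[21, 14, 5]
12: 0x2f (blk 5, set 1) → VC-HIT  vc=[21, 14, 25]
13: 0xc8 (blk 25, set 1) → VC-HIT  vc=[21, 14, 5]
14: 0x76 (blk 14, set 2) → VC-HIT  vc=[21, 18, 5]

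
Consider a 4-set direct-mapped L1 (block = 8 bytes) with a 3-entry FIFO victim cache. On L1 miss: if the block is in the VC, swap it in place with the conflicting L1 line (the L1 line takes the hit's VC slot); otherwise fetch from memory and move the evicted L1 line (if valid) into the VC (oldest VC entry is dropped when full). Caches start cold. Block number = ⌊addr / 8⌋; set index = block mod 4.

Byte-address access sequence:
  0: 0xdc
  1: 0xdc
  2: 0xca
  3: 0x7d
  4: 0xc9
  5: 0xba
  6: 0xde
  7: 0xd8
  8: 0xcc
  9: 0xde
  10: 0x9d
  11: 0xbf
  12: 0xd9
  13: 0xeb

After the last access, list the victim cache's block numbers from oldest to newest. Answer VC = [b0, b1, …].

VC = [15, 23, 25]

#0 0xdc→b27/s3 MISS; vc=[]
#1 0xdc→b27/s3 L1-HIT; vc=[]
#2 0xca→b25/s1 MISS; vc=[]
#3 0x7d→b15/s3 MISS; vc=[27]
#4 0xc9→b25/s1 L1-HIT; vc=[27]
#5 0xba→b23/s3 MISS; vc=[27,15]
#6 0xde→b27/s3 VC-HIT; vc=[23,15]
#7 0xd8→b27/s3 L1-HIT; vc=[23,15]
#8 0xcc→b25/s1 L1-HIT; vc=[23,15]
#9 0xde→b27/s3 L1-HIT; vc=[23,15]
#10 0x9d→b19/s3 MISS; vc=[23,15,27]
#11 0xbf→b23/s3 VC-HIT; vc=[19,15,27]
#12 0xd9→b27/s3 VC-HIT; vc=[19,15,23]
#13 0xeb→b29/s1 MISS; vc=[15,23,25]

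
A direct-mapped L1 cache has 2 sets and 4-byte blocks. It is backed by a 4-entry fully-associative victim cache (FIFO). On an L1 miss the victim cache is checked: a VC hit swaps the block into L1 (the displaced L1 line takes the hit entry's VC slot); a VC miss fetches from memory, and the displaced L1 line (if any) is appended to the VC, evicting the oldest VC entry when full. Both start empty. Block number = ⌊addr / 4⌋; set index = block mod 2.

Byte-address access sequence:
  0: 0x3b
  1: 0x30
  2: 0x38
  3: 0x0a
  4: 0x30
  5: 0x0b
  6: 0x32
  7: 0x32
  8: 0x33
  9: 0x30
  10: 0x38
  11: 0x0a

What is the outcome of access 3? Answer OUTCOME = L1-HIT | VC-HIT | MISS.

OUTCOME = MISS

  [0] addr=0x3b blk=14 s=0: MISS | VC []
  [1] addr=0x30 blk=12 s=0: MISS | VC [14]
  [2] addr=0x38 blk=14 s=0: VC-HIT | VC [12]
  [3] addr=0xa blk=2 s=0: MISS | VC [12, 14]
  [4] addr=0x30 blk=12 s=0: VC-HIT | VC [2, 14]
  [5] addr=0xb blk=2 s=0: VC-HIT | VC [12, 14]
  [6] addr=0x32 blk=12 s=0: VC-HIT | VC [2, 14]
  [7] addr=0x32 blk=12 s=0: L1-HIT | VC [2, 14]
  [8] addr=0x33 blk=12 s=0: L1-HIT | VC [2, 14]
  [9] addr=0x30 blk=12 s=0: L1-HIT | VC [2, 14]
  [10] addr=0x38 blk=14 s=0: VC-HIT | VC [2, 12]
  [11] addr=0xa blk=2 s=0: VC-HIT | VC [14, 12]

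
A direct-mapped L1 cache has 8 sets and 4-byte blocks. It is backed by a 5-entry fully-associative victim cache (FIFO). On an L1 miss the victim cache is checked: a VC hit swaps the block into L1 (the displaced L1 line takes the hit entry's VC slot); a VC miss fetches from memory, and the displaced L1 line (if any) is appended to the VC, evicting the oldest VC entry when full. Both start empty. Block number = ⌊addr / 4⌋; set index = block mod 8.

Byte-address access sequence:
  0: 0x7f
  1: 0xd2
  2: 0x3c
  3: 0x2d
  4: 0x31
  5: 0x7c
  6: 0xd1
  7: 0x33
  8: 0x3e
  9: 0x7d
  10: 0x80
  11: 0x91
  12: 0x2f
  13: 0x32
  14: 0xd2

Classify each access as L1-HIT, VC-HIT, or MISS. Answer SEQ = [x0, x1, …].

SEQ = [MISS, MISS, MISS, MISS, MISS, VC-HIT, VC-HIT, VC-HIT, VC-HIT, VC-HIT, MISS, MISS, L1-HIT, VC-HIT, VC-HIT]

0: 0x7f (blk 31, set 7) → MISS  vc=[]
1: 0xd2 (blk 52, set 4) → MISS  vc=[]
2: 0x3c (blk 15, set 7) → MISS  vc=[31]
3: 0x2d (blk 11, set 3) → MISS  vc=[31]
4: 0x31 (blk 12, set 4) → MISS  vc=[31, 52]
5: 0x7c (blk 31, set 7) → VC-HIT  vc=[15, 52]
6: 0xd1 (blk 52, set 4) → VC-HIT  vc=[15, 12]
7: 0x33 (blk 12, set 4) → VC-HIT  vc=[15, 52]
8: 0x3e (blk 15, set 7) → VC-HIT  vc=[31, 52]
9: 0x7d (blk 31, set 7) → VC-HIT  vc=[15, 52]
10: 0x80 (blk 32, set 0) → MISS  vc=[15, 52]
11: 0x91 (blk 36, set 4) → MISS  vc=[15, 52, 12]
12: 0x2f (blk 11, set 3) → L1-HIT  vc=[15, 52, 12]
13: 0x32 (blk 12, set 4) → VC-HIT  vc=[15, 52, 36]
14: 0xd2 (blk 52, set 4) → VC-HIT  vc=[15, 12, 36]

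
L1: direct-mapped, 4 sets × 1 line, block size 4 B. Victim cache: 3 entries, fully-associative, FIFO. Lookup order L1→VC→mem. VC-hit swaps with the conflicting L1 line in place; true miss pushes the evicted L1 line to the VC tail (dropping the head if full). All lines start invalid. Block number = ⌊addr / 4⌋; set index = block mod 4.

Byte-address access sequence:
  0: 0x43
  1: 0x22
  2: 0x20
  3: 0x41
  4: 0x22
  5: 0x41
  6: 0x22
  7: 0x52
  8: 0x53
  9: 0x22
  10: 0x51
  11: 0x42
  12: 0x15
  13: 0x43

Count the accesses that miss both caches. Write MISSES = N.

MISSES = 4

#0 0x43→b16/s0 MISS; vc=[]
#1 0x22→b8/s0 MISS; vc=[16]
#2 0x20→b8/s0 L1-HIT; vc=[16]
#3 0x41→b16/s0 VC-HIT; vc=[8]
#4 0x22→b8/s0 VC-HIT; vc=[16]
#5 0x41→b16/s0 VC-HIT; vc=[8]
#6 0x22→b8/s0 VC-HIT; vc=[16]
#7 0x52→b20/s0 MISS; vc=[16,8]
#8 0x53→b20/s0 L1-HIT; vc=[16,8]
#9 0x22→b8/s0 VC-HIT; vc=[16,20]
#10 0x51→b20/s0 VC-HIT; vc=[16,8]
#11 0x42→b16/s0 VC-HIT; vc=[20,8]
#12 0x15→b5/s1 MISS; vc=[20,8]
#13 0x43→b16/s0 L1-HIT; vc=[20,8]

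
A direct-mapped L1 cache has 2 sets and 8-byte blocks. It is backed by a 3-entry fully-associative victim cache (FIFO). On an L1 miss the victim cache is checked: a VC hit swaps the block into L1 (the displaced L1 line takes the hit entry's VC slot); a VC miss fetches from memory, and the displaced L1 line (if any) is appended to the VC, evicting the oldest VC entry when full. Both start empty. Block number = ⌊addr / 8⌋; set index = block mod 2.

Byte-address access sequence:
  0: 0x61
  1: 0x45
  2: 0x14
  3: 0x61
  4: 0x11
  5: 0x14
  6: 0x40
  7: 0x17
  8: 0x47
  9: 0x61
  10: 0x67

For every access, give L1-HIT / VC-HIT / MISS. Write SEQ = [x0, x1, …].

SEQ = [MISS, MISS, MISS, VC-HIT, VC-HIT, L1-HIT, VC-HIT, VC-HIT, VC-HIT, VC-HIT, L1-HIT]

  [0] addr=0x61 blk=12 s=0: MISS | VC []
  [1] addr=0x45 blk=8 s=0: MISS | VC [12]
  [2] addr=0x14 blk=2 s=0: MISS | VC [12, 8]
  [3] addr=0x61 blk=12 s=0: VC-HIT | VC [2, 8]
  [4] addr=0x11 blk=2 s=0: VC-HIT | VC [12, 8]
  [5] addr=0x14 blk=2 s=0: L1-HIT | VC [12, 8]
  [6] addr=0x40 blk=8 s=0: VC-HIT | VC [12, 2]
  [7] addr=0x17 blk=2 s=0: VC-HIT | VC [12, 8]
  [8] addr=0x47 blk=8 s=0: VC-HIT | VC [12, 2]
  [9] addr=0x61 blk=12 s=0: VC-HIT | VC [8, 2]
  [10] addr=0x67 blk=12 s=0: L1-HIT | VC [8, 2]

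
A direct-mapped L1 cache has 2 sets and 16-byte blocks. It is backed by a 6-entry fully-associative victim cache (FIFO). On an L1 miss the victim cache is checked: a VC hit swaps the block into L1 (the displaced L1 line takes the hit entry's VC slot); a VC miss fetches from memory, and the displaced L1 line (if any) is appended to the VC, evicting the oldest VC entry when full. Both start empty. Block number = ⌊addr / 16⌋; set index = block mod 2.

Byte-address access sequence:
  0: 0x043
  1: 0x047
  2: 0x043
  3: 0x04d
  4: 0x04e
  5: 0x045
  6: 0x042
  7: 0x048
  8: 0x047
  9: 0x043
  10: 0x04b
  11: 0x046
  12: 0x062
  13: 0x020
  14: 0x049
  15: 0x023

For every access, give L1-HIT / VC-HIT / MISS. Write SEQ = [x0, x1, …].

SEQ = [MISS, L1-HIT, L1-HIT, L1-HIT, L1-HIT, L1-HIT, L1-HIT, L1-HIT, L1-HIT, L1-HIT, L1-HIT, L1-HIT, MISS, MISS, VC-HIT, VC-HIT]

0: 0x43 (blk 4, set 0) → MISS  vc=[]
1: 0x47 (blk 4, set 0) → L1-HIT  vc=[]
2: 0x43 (blk 4, set 0) → L1-HIT  vc=[]
3: 0x4d (blk 4, set 0) → L1-HIT  vc=[]
4: 0x4e (blk 4, set 0) → L1-HIT  vc=[]
5: 0x45 (blk 4, set 0) → L1-HIT  vc=[]
6: 0x42 (blk 4, set 0) → L1-HIT  vc=[]
7: 0x48 (blk 4, set 0) → L1-HIT  vc=[]
8: 0x47 (blk 4, set 0) → L1-HIT  vc=[]
9: 0x43 (blk 4, set 0) → L1-HIT  vc=[]
10: 0x4b (blk 4, set 0) → L1-HIT  vc=[]
11: 0x46 (blk 4, set 0) → L1-HIT  vc=[]
12: 0x62 (blk 6, set 0) → MISS  vc=[4]
13: 0x20 (blk 2, set 0) → MISS  vc=[4, 6]
14: 0x49 (blk 4, set 0) → VC-HIT  vc=[2, 6]
15: 0x23 (blk 2, set 0) → VC-HIT  vc=[4, 6]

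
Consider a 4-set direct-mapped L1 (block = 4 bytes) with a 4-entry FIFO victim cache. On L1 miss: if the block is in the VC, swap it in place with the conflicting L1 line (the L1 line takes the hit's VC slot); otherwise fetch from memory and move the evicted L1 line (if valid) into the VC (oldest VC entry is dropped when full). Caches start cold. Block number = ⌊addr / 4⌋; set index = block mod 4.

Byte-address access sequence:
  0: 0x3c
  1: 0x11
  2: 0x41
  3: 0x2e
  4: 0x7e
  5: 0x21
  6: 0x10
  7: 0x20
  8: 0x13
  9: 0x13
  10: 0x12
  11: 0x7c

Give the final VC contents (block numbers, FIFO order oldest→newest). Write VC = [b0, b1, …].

VC = [8, 15, 11, 16]

  [0] addr=0x3c blk=15 s=3: MISS | VC []
  [1] addr=0x11 blk=4 s=0: MISS | VC []
  [2] addr=0x41 blk=16 s=0: MISS | VC [4]
  [3] addr=0x2e blk=11 s=3: MISS | VC [4, 15]
  [4] addr=0x7e blk=31 s=3: MISS | VC [4, 15, 11]
  [5] addr=0x21 blk=8 s=0: MISS | VC [4, 15, 11, 16]
  [6] addr=0x10 blk=4 s=0: VC-HIT | VC [8, 15, 11, 16]
  [7] addr=0x20 blk=8 s=0: VC-HIT | VC [4, 15, 11, 16]
  [8] addr=0x13 blk=4 s=0: VC-HIT | VC [8, 15, 11, 16]
  [9] addr=0x13 blk=4 s=0: L1-HIT | VC [8, 15, 11, 16]
  [10] addr=0x12 blk=4 s=0: L1-HIT | VC [8, 15, 11, 16]
  [11] addr=0x7c blk=31 s=3: L1-HIT | VC [8, 15, 11, 16]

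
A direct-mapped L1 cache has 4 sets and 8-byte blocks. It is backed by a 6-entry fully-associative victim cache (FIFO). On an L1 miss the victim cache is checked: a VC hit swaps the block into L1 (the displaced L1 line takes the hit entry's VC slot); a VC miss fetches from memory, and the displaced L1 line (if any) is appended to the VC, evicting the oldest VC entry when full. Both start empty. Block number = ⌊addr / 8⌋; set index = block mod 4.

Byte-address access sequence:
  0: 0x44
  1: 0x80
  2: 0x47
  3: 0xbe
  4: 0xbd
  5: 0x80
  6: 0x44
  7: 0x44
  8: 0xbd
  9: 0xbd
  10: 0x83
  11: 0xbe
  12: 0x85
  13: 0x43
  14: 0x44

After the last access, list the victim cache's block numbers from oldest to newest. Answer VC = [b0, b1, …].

VC = [16]

0: 0x44 (blk 8, set 0) → MISS  vc=[]
1: 0x80 (blk 16, set 0) → MISS  vc=[8]
2: 0x47 (blk 8, set 0) → VC-HIT  vc=[16]
3: 0xbe (blk 23, set 3) → MISS  vc=[16]
4: 0xbd (blk 23, set 3) → L1-HIT  vc=[16]
5: 0x80 (blk 16, set 0) → VC-HIT  vc=[8]
6: 0x44 (blk 8, set 0) → VC-HIT  vc=[16]
7: 0x44 (blk 8, set 0) → L1-HIT  vc=[16]
8: 0xbd (blk 23, set 3) → L1-HIT  vc=[16]
9: 0xbd (blk 23, set 3) → L1-HIT  vc=[16]
10: 0x83 (blk 16, set 0) → VC-HIT  vc=[8]
11: 0xbe (blk 23, set 3) → L1-HIT  vc=[8]
12: 0x85 (blk 16, set 0) → L1-HIT  vc=[8]
13: 0x43 (blk 8, set 0) → VC-HIT  vc=[16]
14: 0x44 (blk 8, set 0) → L1-HIT  vc=[16]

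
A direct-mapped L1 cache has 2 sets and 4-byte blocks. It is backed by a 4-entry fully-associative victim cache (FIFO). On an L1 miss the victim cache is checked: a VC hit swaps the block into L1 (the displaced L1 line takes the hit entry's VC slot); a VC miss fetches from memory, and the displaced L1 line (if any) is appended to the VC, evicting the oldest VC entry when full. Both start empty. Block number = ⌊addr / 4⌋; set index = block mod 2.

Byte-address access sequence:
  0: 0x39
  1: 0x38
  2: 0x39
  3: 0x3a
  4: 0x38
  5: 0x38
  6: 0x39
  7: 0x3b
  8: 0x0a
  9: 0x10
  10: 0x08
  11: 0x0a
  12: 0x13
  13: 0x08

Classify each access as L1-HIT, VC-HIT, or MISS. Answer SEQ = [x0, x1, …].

SEQ = [MISS, L1-HIT, L1-HIT, L1-HIT, L1-HIT, L1-HIT, L1-HIT, L1-HIT, MISS, MISS, VC-HIT, L1-HIT, VC-HIT, VC-HIT]

0: 0x39 (blk 14, set 0) → MISS  vc=[]
1: 0x38 (blk 14, set 0) → L1-HIT  vc=[]
2: 0x39 (blk 14, set 0) → L1-HIT  vc=[]
3: 0x3a (blk 14, set 0) → L1-HIT  vc=[]
4: 0x38 (blk 14, set 0) → L1-HIT  vc=[]
5: 0x38 (blk 14, set 0) → L1-HIT  vc=[]
6: 0x39 (blk 14, set 0) → L1-HIT  vc=[]
7: 0x3b (blk 14, set 0) → L1-HIT  vc=[]
8: 0xa (blk 2, set 0) → MISS  vc=[14]
9: 0x10 (blk 4, set 0) → MISS  vc=[14, 2]
10: 0x8 (blk 2, set 0) → VC-HIT  vc=[14, 4]
11: 0xa (blk 2, set 0) → L1-HIT  vc=[14, 4]
12: 0x13 (blk 4, set 0) → VC-HIT  vc=[14, 2]
13: 0x8 (blk 2, set 0) → VC-HIT  vc=[14, 4]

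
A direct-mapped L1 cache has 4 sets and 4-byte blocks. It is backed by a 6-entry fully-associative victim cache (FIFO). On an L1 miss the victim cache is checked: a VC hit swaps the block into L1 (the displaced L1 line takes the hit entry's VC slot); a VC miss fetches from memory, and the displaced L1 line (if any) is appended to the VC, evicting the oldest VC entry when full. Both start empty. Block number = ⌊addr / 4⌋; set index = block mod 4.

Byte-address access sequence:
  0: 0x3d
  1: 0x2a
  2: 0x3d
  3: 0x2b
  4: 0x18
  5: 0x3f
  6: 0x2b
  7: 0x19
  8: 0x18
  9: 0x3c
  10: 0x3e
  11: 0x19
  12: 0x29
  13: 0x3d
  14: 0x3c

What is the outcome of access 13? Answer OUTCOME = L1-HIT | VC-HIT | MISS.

OUTCOME = L1-HIT

0: 0x3d (blk 15, set 3) → MISS  vc=[]
1: 0x2a (blk 10, set 2) → MISS  vc=[]
2: 0x3d (blk 15, set 3) → L1-HIT  vc=[]
3: 0x2b (blk 10, set 2) → L1-HIT  vc=[]
4: 0x18 (blk 6, set 2) → MISS  vc=[10]
5: 0x3f (blk 15, set 3) → L1-HIT  vc=[10]
6: 0x2b (blk 10, set 2) → VC-HIT  vc=[6]
7: 0x19 (blk 6, set 2) → VC-HIT  vc=[10]
8: 0x18 (blk 6, set 2) → L1-HIT  vc=[10]
9: 0x3c (blk 15, set 3) → L1-HIT  vc=[10]
10: 0x3e (blk 15, set 3) → L1-HIT  vc=[10]
11: 0x19 (blk 6, set 2) → L1-HIT  vc=[10]
12: 0x29 (blk 10, set 2) → VC-HIT  vc=[6]
13: 0x3d (blk 15, set 3) → L1-HIT  vc=[6]
14: 0x3c (blk 15, set 3) → L1-HIT  vc=[6]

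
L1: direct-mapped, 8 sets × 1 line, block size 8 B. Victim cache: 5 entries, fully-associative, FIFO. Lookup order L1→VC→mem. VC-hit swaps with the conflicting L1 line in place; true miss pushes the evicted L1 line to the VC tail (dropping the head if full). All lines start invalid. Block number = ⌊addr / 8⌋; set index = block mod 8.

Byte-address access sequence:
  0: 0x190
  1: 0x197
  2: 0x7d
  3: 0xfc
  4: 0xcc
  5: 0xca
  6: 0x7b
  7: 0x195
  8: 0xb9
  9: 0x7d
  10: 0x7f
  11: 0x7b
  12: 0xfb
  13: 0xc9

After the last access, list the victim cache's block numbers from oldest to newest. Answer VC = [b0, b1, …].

  [0] addr=0x190 blk=50 s=2: MISS | VC []
  [1] addr=0x197 blk=50 s=2: L1-HIT | VC []
  [2] addr=0x7d blk=15 s=7: MISS | VC []
  [3] addr=0xfc blk=31 s=7: MISS | VC [15]
  [4] addr=0xcc blk=25 s=1: MISS | VC [15]
  [5] addr=0xca blk=25 s=1: L1-HIT | VC [15]
  [6] addr=0x7b blk=15 s=7: VC-HIT | VC [31]
  [7] addr=0x195 blk=50 s=2: L1-HIT | VC [31]
  [8] addr=0xb9 blk=23 s=7: MISS | VC [31, 15]
  [9] addr=0x7d blk=15 s=7: VC-HIT | VC [31, 23]
  [10] addr=0x7f blk=15 s=7: L1-HIT | VC [31, 23]
  [11] addr=0x7b blk=15 s=7: L1-HIT | VC [31, 23]
  [12] addr=0xfb blk=31 s=7: VC-HIT | VC [15, 23]
  [13] addr=0xc9 blk=25 s=1: L1-HIT | VC [15, 23]

VC = [15, 23]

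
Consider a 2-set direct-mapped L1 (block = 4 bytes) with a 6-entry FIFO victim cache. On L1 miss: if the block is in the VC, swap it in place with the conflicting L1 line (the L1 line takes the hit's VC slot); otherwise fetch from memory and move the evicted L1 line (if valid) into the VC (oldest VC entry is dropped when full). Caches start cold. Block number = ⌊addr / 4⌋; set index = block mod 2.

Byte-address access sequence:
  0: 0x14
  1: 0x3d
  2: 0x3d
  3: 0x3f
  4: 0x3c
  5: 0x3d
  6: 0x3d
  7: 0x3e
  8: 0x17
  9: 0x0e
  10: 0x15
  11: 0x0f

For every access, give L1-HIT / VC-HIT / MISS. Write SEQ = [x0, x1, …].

SEQ = [MISS, MISS, L1-HIT, L1-HIT, L1-HIT, L1-HIT, L1-HIT, L1-HIT, VC-HIT, MISS, VC-HIT, VC-HIT]

#0 0x14→b5/s1 MISS; vc=[]
#1 0x3d→b15/s1 MISS; vc=[5]
#2 0x3d→b15/s1 L1-HIT; vc=[5]
#3 0x3f→b15/s1 L1-HIT; vc=[5]
#4 0x3c→b15/s1 L1-HIT; vc=[5]
#5 0x3d→b15/s1 L1-HIT; vc=[5]
#6 0x3d→b15/s1 L1-HIT; vc=[5]
#7 0x3e→b15/s1 L1-HIT; vc=[5]
#8 0x17→b5/s1 VC-HIT; vc=[15]
#9 0xe→b3/s1 MISS; vc=[15,5]
#10 0x15→b5/s1 VC-HIT; vc=[15,3]
#11 0xf→b3/s1 VC-HIT; vc=[15,5]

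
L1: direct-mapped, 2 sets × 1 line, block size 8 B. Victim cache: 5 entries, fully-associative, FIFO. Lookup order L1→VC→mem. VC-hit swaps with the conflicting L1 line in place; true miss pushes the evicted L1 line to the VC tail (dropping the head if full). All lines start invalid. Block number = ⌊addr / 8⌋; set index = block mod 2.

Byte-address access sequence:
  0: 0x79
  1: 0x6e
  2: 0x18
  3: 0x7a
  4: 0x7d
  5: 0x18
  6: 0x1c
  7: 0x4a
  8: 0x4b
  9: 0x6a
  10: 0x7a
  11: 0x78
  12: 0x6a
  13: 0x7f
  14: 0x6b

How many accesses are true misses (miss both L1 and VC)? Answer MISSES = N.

MISSES = 4

  [0] addr=0x79 blk=15 s=1: MISS | VC []
  [1] addr=0x6e blk=13 s=1: MISS | VC [15]
  [2] addr=0x18 blk=3 s=1: MISS | VC [15, 13]
  [3] addr=0x7a blk=15 s=1: VC-HIT | VC [3, 13]
  [4] addr=0x7d blk=15 s=1: L1-HIT | VC [3, 13]
  [5] addr=0x18 blk=3 s=1: VC-HIT | VC [15, 13]
  [6] addr=0x1c blk=3 s=1: L1-HIT | VC [15, 13]
  [7] addr=0x4a blk=9 s=1: MISS | VC [15, 13, 3]
  [8] addr=0x4b blk=9 s=1: L1-HIT | VC [15, 13, 3]
  [9] addr=0x6a blk=13 s=1: VC-HIT | VC [15, 9, 3]
  [10] addr=0x7a blk=15 s=1: VC-HIT | VC [13, 9, 3]
  [11] addr=0x78 blk=15 s=1: L1-HIT | VC [13, 9, 3]
  [12] addr=0x6a blk=13 s=1: VC-HIT | VC [15, 9, 3]
  [13] addr=0x7f blk=15 s=1: VC-HIT | VC [13, 9, 3]
  [14] addr=0x6b blk=13 s=1: VC-HIT | VC [15, 9, 3]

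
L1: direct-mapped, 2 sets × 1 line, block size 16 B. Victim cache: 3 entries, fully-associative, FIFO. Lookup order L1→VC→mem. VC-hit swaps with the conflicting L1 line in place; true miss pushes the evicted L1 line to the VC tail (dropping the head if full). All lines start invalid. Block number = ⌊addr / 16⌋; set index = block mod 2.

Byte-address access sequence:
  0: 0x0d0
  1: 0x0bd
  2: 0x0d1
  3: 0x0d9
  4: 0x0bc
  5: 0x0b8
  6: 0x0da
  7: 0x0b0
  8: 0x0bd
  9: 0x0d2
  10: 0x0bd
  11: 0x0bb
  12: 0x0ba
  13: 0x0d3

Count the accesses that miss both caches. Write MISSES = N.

  [0] addr=0xd0 blk=13 s=1: MISS | VC []
  [1] addr=0xbd blk=11 s=1: MISS | VC [13]
  [2] addr=0xd1 blk=13 s=1: VC-HIT | VC [11]
  [3] addr=0xd9 blk=13 s=1: L1-HIT | VC [11]
  [4] addr=0xbc blk=11 s=1: VC-HIT | VC [13]
  [5] addr=0xb8 blk=11 s=1: L1-HIT | VC [13]
  [6] addr=0xda blk=13 s=1: VC-HIT | VC [11]
  [7] addr=0xb0 blk=11 s=1: VC-HIT | VC [13]
  [8] addr=0xbd blk=11 s=1: L1-HIT | VC [13]
  [9] addr=0xd2 blk=13 s=1: VC-HIT | VC [11]
  [10] addr=0xbd blk=11 s=1: VC-HIT | VC [13]
  [11] addr=0xbb blk=11 s=1: L1-HIT | VC [13]
  [12] addr=0xba blk=11 s=1: L1-HIT | VC [13]
  [13] addr=0xd3 blk=13 s=1: VC-HIT | VC [11]

MISSES = 2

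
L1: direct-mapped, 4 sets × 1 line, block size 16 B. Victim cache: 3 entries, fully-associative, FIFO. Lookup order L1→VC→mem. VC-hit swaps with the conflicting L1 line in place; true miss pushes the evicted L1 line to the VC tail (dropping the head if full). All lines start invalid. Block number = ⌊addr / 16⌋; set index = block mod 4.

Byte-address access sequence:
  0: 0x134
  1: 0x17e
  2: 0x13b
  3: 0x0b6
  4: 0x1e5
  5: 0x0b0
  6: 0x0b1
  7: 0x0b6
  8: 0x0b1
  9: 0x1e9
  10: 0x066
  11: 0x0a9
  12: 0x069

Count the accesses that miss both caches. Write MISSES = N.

MISSES = 6

  [0] addr=0x134 blk=19 s=3: MISS | VC []
  [1] addr=0x17e blk=23 s=3: MISS | VC [19]
  [2] addr=0x13b blk=19 s=3: VC-HIT | VC [23]
  [3] addr=0xb6 blk=11 s=3: MISS | VC [23, 19]
  [4] addr=0x1e5 blk=30 s=2: MISS | VC [23, 19]
  [5] addr=0xb0 blk=11 s=3: L1-HIT | VC [23, 19]
  [6] addr=0xb1 blk=11 s=3: L1-HIT | VC [23, 19]
  [7] addr=0xb6 blk=11 s=3: L1-HIT | VC [23, 19]
  [8] addr=0xb1 blk=11 s=3: L1-HIT | VC [23, 19]
  [9] addr=0x1e9 blk=30 s=2: L1-HIT | VC [23, 19]
  [10] addr=0x66 blk=6 s=2: MISS | VC [23, 19, 30]
  [11] addr=0xa9 blk=10 s=2: MISS | VC [19, 30, 6]
  [12] addr=0x69 blk=6 s=2: VC-HIT | VC [19, 30, 10]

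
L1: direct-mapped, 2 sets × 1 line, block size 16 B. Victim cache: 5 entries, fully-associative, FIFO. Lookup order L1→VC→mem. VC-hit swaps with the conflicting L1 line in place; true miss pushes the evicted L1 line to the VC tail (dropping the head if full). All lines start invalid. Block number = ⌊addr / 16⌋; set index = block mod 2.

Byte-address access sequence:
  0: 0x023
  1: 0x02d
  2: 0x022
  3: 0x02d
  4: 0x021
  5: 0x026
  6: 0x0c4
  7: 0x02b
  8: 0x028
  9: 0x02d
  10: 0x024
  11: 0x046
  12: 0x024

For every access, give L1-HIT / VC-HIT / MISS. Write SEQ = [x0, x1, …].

SEQ = [MISS, L1-HIT, L1-HIT, L1-HIT, L1-HIT, L1-HIT, MISS, VC-HIT, L1-HIT, L1-HIT, L1-HIT, MISS, VC-HIT]

#0 0x23→b2/s0 MISS; vc=[]
#1 0x2d→b2/s0 L1-HIT; vc=[]
#2 0x22→b2/s0 L1-HIT; vc=[]
#3 0x2d→b2/s0 L1-HIT; vc=[]
#4 0x21→b2/s0 L1-HIT; vc=[]
#5 0x26→b2/s0 L1-HIT; vc=[]
#6 0xc4→b12/s0 MISS; vc=[2]
#7 0x2b→b2/s0 VC-HIT; vc=[12]
#8 0x28→b2/s0 L1-HIT; vc=[12]
#9 0x2d→b2/s0 L1-HIT; vc=[12]
#10 0x24→b2/s0 L1-HIT; vc=[12]
#11 0x46→b4/s0 MISS; vc=[12,2]
#12 0x24→b2/s0 VC-HIT; vc=[12,4]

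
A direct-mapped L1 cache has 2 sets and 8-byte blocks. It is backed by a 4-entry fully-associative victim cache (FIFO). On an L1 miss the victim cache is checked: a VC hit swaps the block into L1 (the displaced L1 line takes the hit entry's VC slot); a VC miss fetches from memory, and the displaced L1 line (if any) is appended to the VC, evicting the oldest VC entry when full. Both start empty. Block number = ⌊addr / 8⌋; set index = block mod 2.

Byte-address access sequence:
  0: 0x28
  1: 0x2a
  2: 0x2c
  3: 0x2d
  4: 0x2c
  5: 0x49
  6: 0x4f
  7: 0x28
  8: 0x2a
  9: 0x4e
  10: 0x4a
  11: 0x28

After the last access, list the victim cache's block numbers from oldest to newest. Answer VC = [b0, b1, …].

VC = [9]

0: 0x28 (blk 5, set 1) → MISS  vc=[]
1: 0x2a (blk 5, set 1) → L1-HIT  vc=[]
2: 0x2c (blk 5, set 1) → L1-HIT  vc=[]
3: 0x2d (blk 5, set 1) → L1-HIT  vc=[]
4: 0x2c (blk 5, set 1) → L1-HIT  vc=[]
5: 0x49 (blk 9, set 1) → MISS  vc=[5]
6: 0x4f (blk 9, set 1) → L1-HIT  vc=[5]
7: 0x28 (blk 5, set 1) → VC-HIT  vc=[9]
8: 0x2a (blk 5, set 1) → L1-HIT  vc=[9]
9: 0x4e (blk 9, set 1) → VC-HIT  vc=[5]
10: 0x4a (blk 9, set 1) → L1-HIT  vc=[5]
11: 0x28 (blk 5, set 1) → VC-HIT  vc=[9]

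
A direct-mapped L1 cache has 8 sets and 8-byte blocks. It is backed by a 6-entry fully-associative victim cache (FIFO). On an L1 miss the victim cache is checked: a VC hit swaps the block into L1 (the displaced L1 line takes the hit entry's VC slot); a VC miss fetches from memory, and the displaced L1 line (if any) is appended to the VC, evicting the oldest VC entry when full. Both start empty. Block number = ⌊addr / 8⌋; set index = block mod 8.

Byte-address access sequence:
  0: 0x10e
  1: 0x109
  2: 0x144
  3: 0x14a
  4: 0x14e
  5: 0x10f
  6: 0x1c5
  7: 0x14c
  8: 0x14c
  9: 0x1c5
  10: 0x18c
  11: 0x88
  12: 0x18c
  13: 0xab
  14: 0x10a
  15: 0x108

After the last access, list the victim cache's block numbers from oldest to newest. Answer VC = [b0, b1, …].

  [0] addr=0x10e blk=33 s=1: MISS | VC []
  [1] addr=0x109 blk=33 s=1: L1-HIT | VC []
  [2] addr=0x144 blk=40 s=0: MISS | VC []
  [3] addr=0x14a blk=41 s=1: MISS | VC [33]
  [4] addr=0x14e blk=41 s=1: L1-HIT | VC [33]
  [5] addr=0x10f blk=33 s=1: VC-HIT | VC [41]
  [6] addr=0x1c5 blk=56 s=0: MISS | VC [41, 40]
  [7] addr=0x14c blk=41 s=1: VC-HIT | VC [33, 40]
  [8] addr=0x14c blk=41 s=1: L1-HIT | VC [33, 40]
  [9] addr=0x1c5 blk=56 s=0: L1-HIT | VC [33, 40]
  [10] addr=0x18c blk=49 s=1: MISS | VC [33, 40, 41]
  [11] addr=0x88 blk=17 s=1: MISS | VC [33, 40, 41, 49]
  [12] addr=0x18c blk=49 s=1: VC-HIT | VC [33, 40, 41, 17]
  [13] addr=0xab blk=21 s=5: MISS | VC [33, 40, 41, 17]
  [14] addr=0x10a blk=33 s=1: VC-HIT | VC [49, 40, 41, 17]
  [15] addr=0x108 blk=33 s=1: L1-HIT | VC [49, 40, 41, 17]

VC = [49, 40, 41, 17]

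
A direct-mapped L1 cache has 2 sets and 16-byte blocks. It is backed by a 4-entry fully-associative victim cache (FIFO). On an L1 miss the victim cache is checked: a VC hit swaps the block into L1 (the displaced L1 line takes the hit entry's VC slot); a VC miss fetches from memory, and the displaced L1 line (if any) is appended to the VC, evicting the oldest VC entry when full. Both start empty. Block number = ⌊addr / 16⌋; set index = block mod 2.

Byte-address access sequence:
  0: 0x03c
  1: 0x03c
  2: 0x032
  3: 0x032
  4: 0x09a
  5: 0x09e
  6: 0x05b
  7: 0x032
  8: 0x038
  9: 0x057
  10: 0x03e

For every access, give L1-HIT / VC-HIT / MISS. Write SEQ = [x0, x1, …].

SEQ = [MISS, L1-HIT, L1-HIT, L1-HIT, MISS, L1-HIT, MISS, VC-HIT, L1-HIT, VC-HIT, VC-HIT]

  [0] addr=0x3c blk=3 s=1: MISS | VC []
  [1] addr=0x3c blk=3 s=1: L1-HIT | VC []
  [2] addr=0x32 blk=3 s=1: L1-HIT | VC []
  [3] addr=0x32 blk=3 s=1: L1-HIT | VC []
  [4] addr=0x9a blk=9 s=1: MISS | VC [3]
  [5] addr=0x9e blk=9 s=1: L1-HIT | VC [3]
  [6] addr=0x5b blk=5 s=1: MISS | VC [3, 9]
  [7] addr=0x32 blk=3 s=1: VC-HIT | VC [5, 9]
  [8] addr=0x38 blk=3 s=1: L1-HIT | VC [5, 9]
  [9] addr=0x57 blk=5 s=1: VC-HIT | VC [3, 9]
  [10] addr=0x3e blk=3 s=1: VC-HIT | VC [5, 9]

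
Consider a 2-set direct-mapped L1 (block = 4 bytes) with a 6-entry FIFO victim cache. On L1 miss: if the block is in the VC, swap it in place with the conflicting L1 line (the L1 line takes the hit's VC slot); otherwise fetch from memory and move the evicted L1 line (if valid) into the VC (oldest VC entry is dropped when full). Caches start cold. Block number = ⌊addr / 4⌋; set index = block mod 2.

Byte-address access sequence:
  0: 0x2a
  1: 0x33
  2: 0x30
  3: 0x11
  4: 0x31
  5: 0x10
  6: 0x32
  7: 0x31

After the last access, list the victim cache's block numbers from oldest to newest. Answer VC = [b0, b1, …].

VC = [10, 4]

0: 0x2a (blk 10, set 0) → MISS  vc=[]
1: 0x33 (blk 12, set 0) → MISS  vc=[10]
2: 0x30 (blk 12, set 0) → L1-HIT  vc=[10]
3: 0x11 (blk 4, set 0) → MISS  vc=[10, 12]
4: 0x31 (blk 12, set 0) → VC-HIT  vc=[10, 4]
5: 0x10 (blk 4, set 0) → VC-HIT  vc=[10, 12]
6: 0x32 (blk 12, set 0) → VC-HIT  vc=[10, 4]
7: 0x31 (blk 12, set 0) → L1-HIT  vc=[10, 4]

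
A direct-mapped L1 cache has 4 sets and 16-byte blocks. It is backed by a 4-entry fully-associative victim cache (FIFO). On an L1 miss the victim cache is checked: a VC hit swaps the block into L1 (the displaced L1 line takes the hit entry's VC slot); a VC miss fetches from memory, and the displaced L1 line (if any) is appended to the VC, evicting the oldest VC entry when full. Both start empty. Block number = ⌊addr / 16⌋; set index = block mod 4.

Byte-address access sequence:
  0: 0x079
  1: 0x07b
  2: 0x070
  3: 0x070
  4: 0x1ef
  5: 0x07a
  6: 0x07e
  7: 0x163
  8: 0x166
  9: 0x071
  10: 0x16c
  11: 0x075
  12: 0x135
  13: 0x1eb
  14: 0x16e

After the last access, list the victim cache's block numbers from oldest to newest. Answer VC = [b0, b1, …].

VC = [30, 7]

  [0] addr=0x79 blk=7 s=3: MISS | VC []
  [1] addr=0x7b blk=7 s=3: L1-HIT | VC []
  [2] addr=0x70 blk=7 s=3: L1-HIT | VC []
  [3] addr=0x70 blk=7 s=3: L1-HIT | VC []
  [4] addr=0x1ef blk=30 s=2: MISS | VC []
  [5] addr=0x7a blk=7 s=3: L1-HIT | VC []
  [6] addr=0x7e blk=7 s=3: L1-HIT | VC []
  [7] addr=0x163 blk=22 s=2: MISS | VC [30]
  [8] addr=0x166 blk=22 s=2: L1-HIT | VC [30]
  [9] addr=0x71 blk=7 s=3: L1-HIT | VC [30]
  [10] addr=0x16c blk=22 s=2: L1-HIT | VC [30]
  [11] addr=0x75 blk=7 s=3: L1-HIT | VC [30]
  [12] addr=0x135 blk=19 s=3: MISS | VC [30, 7]
  [13] addr=0x1eb blk=30 s=2: VC-HIT | VC [22, 7]
  [14] addr=0x16e blk=22 s=2: VC-HIT | VC [30, 7]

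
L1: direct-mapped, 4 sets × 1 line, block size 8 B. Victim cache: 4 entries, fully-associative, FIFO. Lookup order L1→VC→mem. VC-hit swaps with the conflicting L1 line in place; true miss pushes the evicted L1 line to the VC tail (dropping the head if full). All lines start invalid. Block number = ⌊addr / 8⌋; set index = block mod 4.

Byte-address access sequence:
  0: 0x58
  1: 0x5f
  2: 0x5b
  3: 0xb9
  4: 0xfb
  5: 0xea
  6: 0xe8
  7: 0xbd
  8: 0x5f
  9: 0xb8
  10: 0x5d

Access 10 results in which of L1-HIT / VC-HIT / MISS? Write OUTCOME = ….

0: 0x58 (blk 11, set 3) → MISS  vc=[]
1: 0x5f (blk 11, set 3) → L1-HIT  vc=[]
2: 0x5b (blk 11, set 3) → L1-HIT  vc=[]
3: 0xb9 (blk 23, set 3) → MISS  vc=[11]
4: 0xfb (blk 31, set 3) → MISS  vc=[11, 23]
5: 0xea (blk 29, set 1) → MISS  vc=[11, 23]
6: 0xe8 (blk 29, set 1) → L1-HIT  vc=[11, 23]
7: 0xbd (blk 23, set 3) → VC-HIT  vc=[11, 31]
8: 0x5f (blk 11, set 3) → VC-HIT  vc=[23, 31]
9: 0xb8 (blk 23, set 3) → VC-HIT  vc=[11, 31]
10: 0x5d (blk 11, set 3) → VC-HIT  vc=[23, 31]

OUTCOME = VC-HIT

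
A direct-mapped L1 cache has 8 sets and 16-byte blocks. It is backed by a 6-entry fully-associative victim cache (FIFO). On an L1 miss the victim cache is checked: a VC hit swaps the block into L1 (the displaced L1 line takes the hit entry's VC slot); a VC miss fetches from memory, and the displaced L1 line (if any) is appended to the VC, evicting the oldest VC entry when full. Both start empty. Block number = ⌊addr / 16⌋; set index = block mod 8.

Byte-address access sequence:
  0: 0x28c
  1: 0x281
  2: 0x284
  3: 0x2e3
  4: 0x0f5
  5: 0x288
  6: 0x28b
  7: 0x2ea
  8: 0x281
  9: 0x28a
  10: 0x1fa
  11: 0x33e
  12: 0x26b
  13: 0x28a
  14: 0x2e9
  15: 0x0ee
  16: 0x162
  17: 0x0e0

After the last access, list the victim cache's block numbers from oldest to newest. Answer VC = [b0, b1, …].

VC = [15, 38, 46, 22]

#0 0x28c→b40/s0 MISS; vc=[]
#1 0x281→b40/s0 L1-HIT; vc=[]
#2 0x284→b40/s0 L1-HIT; vc=[]
#3 0x2e3→b46/s6 MISS; vc=[]
#4 0xf5→b15/s7 MISS; vc=[]
#5 0x288→b40/s0 L1-HIT; vc=[]
#6 0x28b→b40/s0 L1-HIT; vc=[]
#7 0x2ea→b46/s6 L1-HIT; vc=[]
#8 0x281→b40/s0 L1-HIT; vc=[]
#9 0x28a→b40/s0 L1-HIT; vc=[]
#10 0x1fa→b31/s7 MISS; vc=[15]
#11 0x33e→b51/s3 MISS; vc=[15]
#12 0x26b→b38/s6 MISS; vc=[15,46]
#13 0x28a→b40/s0 L1-HIT; vc=[15,46]
#14 0x2e9→b46/s6 VC-HIT; vc=[15,38]
#15 0xee→b14/s6 MISS; vc=[15,38,46]
#16 0x162→b22/s6 MISS; vc=[15,38,46,14]
#17 0xe0→b14/s6 VC-HIT; vc=[15,38,46,22]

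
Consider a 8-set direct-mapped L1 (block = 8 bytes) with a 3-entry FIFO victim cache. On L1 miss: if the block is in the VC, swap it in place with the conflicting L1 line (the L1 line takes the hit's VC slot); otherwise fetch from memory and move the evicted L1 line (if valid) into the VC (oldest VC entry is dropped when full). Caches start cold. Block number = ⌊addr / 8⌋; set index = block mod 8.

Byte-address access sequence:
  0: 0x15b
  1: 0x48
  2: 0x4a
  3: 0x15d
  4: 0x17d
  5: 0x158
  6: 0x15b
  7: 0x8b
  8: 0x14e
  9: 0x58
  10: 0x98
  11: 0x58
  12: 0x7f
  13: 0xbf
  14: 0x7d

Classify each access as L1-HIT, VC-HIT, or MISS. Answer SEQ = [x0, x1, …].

SEQ = [MISS, MISS, L1-HIT, L1-HIT, MISS, L1-HIT, L1-HIT, MISS, MISS, MISS, MISS, VC-HIT, MISS, MISS, VC-HIT]

0: 0x15b (blk 43, set 3) → MISS  vc=[]
1: 0x48 (blk 9, set 1) → MISS  vc=[]
2: 0x4a (blk 9, set 1) → L1-HIT  vc=[]
3: 0x15d (blk 43, set 3) → L1-HIT  vc=[]
4: 0x17d (blk 47, set 7) → MISS  vc=[]
5: 0x158 (blk 43, set 3) → L1-HIT  vc=[]
6: 0x15b (blk 43, set 3) → L1-HIT  vc=[]
7: 0x8b (blk 17, set 1) → MISS  vc=[9]
8: 0x14e (blk 41, set 1) → MISS  vc=[9, 17]
9: 0x58 (blk 11, set 3) → MISS  vc=[9, 17, 43]
10: 0x98 (blk 19, set 3) → MISS  vc=[17, 43, 11]
11: 0x58 (blk 11, set 3) → VC-HIT  vc=[17, 43, 19]
12: 0x7f (blk 15, set 7) → MISS  vc=[43, 19, 47]
13: 0xbf (blk 23, set 7) → MISS  vc=[19, 47, 15]
14: 0x7d (blk 15, set 7) → VC-HIT  vc=[19, 47, 23]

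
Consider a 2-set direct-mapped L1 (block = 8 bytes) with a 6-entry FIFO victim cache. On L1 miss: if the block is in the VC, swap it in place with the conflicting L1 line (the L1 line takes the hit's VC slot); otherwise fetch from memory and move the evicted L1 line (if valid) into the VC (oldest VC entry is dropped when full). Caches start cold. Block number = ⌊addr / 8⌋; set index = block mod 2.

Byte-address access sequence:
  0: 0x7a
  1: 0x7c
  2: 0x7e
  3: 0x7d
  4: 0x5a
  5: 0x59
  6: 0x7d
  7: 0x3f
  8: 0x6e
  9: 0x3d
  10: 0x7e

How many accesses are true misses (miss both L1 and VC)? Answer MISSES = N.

MISSES = 4

#0 0x7a→b15/s1 MISS; vc=[]
#1 0x7c→b15/s1 L1-HIT; vc=[]
#2 0x7e→b15/s1 L1-HIT; vc=[]
#3 0x7d→b15/s1 L1-HIT; vc=[]
#4 0x5a→b11/s1 MISS; vc=[15]
#5 0x59→b11/s1 L1-HIT; vc=[15]
#6 0x7d→b15/s1 VC-HIT; vc=[11]
#7 0x3f→b7/s1 MISS; vc=[11,15]
#8 0x6e→b13/s1 MISS; vc=[11,15,7]
#9 0x3d→b7/s1 VC-HIT; vc=[11,15,13]
#10 0x7e→b15/s1 VC-HIT; vc=[11,7,13]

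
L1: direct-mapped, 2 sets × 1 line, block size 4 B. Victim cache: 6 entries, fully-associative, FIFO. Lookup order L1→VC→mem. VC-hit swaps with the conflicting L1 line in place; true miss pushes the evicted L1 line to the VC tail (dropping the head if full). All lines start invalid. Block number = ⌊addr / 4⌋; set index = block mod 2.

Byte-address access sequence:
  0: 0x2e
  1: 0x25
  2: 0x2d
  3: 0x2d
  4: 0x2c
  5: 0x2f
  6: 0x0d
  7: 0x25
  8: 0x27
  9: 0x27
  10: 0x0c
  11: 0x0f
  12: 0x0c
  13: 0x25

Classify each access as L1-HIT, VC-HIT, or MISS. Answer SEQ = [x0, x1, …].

  [0] addr=0x2e blk=11 s=1: MISS | VC []
  [1] addr=0x25 blk=9 s=1: MISS | VC [11]
  [2] addr=0x2d blk=11 s=1: VC-HIT | VC [9]
  [3] addr=0x2d blk=11 s=1: L1-HIT | VC [9]
  [4] addr=0x2c blk=11 s=1: L1-HIT | VC [9]
  [5] addr=0x2f blk=11 s=1: L1-HIT | VC [9]
  [6] addr=0xd blk=3 s=1: MISS | VC [9, 11]
  [7] addr=0x25 blk=9 s=1: VC-HIT | VC [3, 11]
  [8] addr=0x27 blk=9 s=1: L1-HIT | VC [3, 11]
  [9] addr=0x27 blk=9 s=1: L1-HIT | VC [3, 11]
  [10] addr=0xc blk=3 s=1: VC-HIT | VC [9, 11]
  [11] addr=0xf blk=3 s=1: L1-HIT | VC [9, 11]
  [12] addr=0xc blk=3 s=1: L1-HIT | VC [9, 11]
  [13] addr=0x25 blk=9 s=1: VC-HIT | VC [3, 11]

SEQ = [MISS, MISS, VC-HIT, L1-HIT, L1-HIT, L1-HIT, MISS, VC-HIT, L1-HIT, L1-HIT, VC-HIT, L1-HIT, L1-HIT, VC-HIT]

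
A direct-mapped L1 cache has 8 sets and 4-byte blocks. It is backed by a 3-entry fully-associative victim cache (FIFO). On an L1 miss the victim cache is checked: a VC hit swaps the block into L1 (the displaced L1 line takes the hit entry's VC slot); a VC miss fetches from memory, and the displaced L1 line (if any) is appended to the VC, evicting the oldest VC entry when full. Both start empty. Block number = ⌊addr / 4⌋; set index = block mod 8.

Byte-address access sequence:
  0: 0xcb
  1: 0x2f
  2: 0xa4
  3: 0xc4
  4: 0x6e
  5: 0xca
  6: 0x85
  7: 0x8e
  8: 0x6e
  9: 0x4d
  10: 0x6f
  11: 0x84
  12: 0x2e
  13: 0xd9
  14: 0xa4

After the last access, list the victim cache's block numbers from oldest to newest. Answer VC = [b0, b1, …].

VC = [19, 27, 33]

  [0] addr=0xcb blk=50 s=2: MISS | VC []
  [1] addr=0x2f blk=11 s=3: MISS | VC []
  [2] addr=0xa4 blk=41 s=1: MISS | VC []
  [3] addr=0xc4 blk=49 s=1: MISS | VC [41]
  [4] addr=0x6e blk=27 s=3: MISS | VC [41, 11]
  [5] addr=0xca blk=50 s=2: L1-HIT | VC [41, 11]
  [6] addr=0x85 blk=33 s=1: MISS | VC [41, 11, 49]
  [7] addr=0x8e blk=35 s=3: MISS | VC [11, 49, 27]
  [8] addr=0x6e blk=27 s=3: VC-HIT | VC [11, 49, 35]
  [9] addr=0x4d blk=19 s=3: MISS | VC [49, 35, 27]
  [10] addr=0x6f blk=27 s=3: VC-HIT | VC [49, 35, 19]
  [11] addr=0x84 blk=33 s=1: L1-HIT | VC [49, 35, 19]
  [12] addr=0x2e blk=11 s=3: MISS | VC [35, 19, 27]
  [13] addr=0xd9 blk=54 s=6: MISS | VC [35, 19, 27]
  [14] addr=0xa4 blk=41 s=1: MISS | VC [19, 27, 33]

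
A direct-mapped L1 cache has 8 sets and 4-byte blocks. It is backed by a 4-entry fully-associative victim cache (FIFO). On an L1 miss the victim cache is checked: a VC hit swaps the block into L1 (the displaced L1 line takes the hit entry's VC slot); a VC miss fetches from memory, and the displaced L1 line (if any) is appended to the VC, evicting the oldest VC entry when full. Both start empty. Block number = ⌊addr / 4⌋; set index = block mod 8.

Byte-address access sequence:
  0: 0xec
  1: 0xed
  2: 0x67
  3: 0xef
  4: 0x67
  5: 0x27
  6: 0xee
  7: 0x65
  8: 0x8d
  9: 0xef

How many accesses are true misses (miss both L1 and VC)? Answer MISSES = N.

  [0] addr=0xec blk=59 s=3: MISS | VC []
  [1] addr=0xed blk=59 s=3: L1-HIT | VC []
  [2] addr=0x67 blk=25 s=1: MISS | VC []
  [3] addr=0xef blk=59 s=3: L1-HIT | VC []
  [4] addr=0x67 blk=25 s=1: L1-HIT | VC []
  [5] addr=0x27 blk=9 s=1: MISS | VC [25]
  [6] addr=0xee blk=59 s=3: L1-HIT | VC [25]
  [7] addr=0x65 blk=25 s=1: VC-HIT | VC [9]
  [8] addr=0x8d blk=35 s=3: MISS | VC [9, 59]
  [9] addr=0xef blk=59 s=3: VC-HIT | VC [9, 35]

MISSES = 4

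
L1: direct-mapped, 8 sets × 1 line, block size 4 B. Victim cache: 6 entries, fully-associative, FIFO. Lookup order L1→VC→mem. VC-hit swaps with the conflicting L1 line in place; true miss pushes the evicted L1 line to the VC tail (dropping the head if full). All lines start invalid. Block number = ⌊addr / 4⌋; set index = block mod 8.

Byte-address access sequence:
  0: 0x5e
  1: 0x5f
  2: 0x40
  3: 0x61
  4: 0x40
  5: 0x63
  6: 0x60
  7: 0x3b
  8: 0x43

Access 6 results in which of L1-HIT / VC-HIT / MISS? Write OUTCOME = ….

0: 0x5e (blk 23, set 7) → MISS  vc=[]
1: 0x5f (blk 23, set 7) → L1-HIT  vc=[]
2: 0x40 (blk 16, set 0) → MISS  vc=[]
3: 0x61 (blk 24, set 0) → MISS  vc=[16]
4: 0x40 (blk 16, set 0) → VC-HIT  vc=[24]
5: 0x63 (blk 24, set 0) → VC-HIT  vc=[16]
6: 0x60 (blk 24, set 0) → L1-HIT  vc=[16]
7: 0x3b (blk 14, set 6) → MISS  vc=[16]
8: 0x43 (blk 16, set 0) → VC-HIT  vc=[24]

OUTCOME = L1-HIT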